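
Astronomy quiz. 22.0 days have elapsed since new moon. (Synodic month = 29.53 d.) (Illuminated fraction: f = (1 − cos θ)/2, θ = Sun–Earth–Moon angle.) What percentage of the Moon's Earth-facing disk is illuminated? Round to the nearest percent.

52%

Elongation θ = 360° × 22.0/29.53 ≈ 268.2°.
cos 268.2° = (-0.031), so f = (1 − (-0.031))/2 = 0.516, so 52%.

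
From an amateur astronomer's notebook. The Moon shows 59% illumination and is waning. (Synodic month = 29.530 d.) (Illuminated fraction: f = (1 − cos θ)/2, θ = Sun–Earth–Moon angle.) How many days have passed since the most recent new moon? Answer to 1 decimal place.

21.3 days

From f = (1 − cos θ)/2: cos θ = 1 − 2×0.59 = -0.180; arccos → 100.4°.
A waning Moon lies in 180°–360°, so θ = 360° − 100.4° = 259.6°.
At 360°/29.530 d per day, 259.6° corresponds to 21.30 days.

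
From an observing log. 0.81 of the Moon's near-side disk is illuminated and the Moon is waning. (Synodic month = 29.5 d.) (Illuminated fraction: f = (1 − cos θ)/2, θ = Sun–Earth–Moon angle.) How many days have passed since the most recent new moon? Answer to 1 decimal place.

From f = (1 − cos θ)/2: cos θ = 1 − 2×0.81 = -0.620; arccos → 128.3°.
A waning Moon lies in 180°–360°, so θ = 360° − 128.3° = 231.7°.
Age = 29.5 × 231.7°/360° ≈ 18.99 days.

19.0 days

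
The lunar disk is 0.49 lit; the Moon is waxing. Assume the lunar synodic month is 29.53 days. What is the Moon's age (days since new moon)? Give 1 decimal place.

From f = (1 − cos θ)/2: cos θ = 1 − 2×0.49 = 0.020; arccos → 88.9°.
The Moon is waxing (0°–180°), so θ = 88.9° directly.
Age = 29.53 × 88.9°/360° ≈ 7.29 days.

7.3 days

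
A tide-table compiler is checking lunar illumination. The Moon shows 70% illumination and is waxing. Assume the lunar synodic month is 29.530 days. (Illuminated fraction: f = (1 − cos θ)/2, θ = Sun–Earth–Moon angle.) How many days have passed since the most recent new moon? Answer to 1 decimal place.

cos θ = 1 − 2f = -0.400, giving a principal value of 113.6°.
Before full moon the principal value applies: θ = 113.6°.
Age = 29.530 × 113.6°/360° ≈ 9.32 days.

9.3 days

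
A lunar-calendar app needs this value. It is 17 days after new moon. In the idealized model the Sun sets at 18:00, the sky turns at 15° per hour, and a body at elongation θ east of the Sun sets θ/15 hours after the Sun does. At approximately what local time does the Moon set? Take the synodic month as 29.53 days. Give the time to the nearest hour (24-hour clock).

08:00

Phase angle: θ = 360°·(17 d)/(29.53 d) = 207.2°.
The Moon trails the Sun by θ/15 = 207.2/15 ≈ 13.82 hours.
18:00 + 13.82 h ≈ 07:49 → 08:00 to the nearest hour.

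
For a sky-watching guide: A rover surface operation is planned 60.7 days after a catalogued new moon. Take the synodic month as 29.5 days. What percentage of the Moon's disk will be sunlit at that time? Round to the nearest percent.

3%

Reduce mod P: 60.7 − 2×29.5 = 1.70 d into the current lunation.
Elongation θ = 360° × 1.70/29.5 ≈ 20.7°.
Illuminated fraction = (1 − cos 20.7°)/2 = (1 − 0.935)/2 ≈ 0.032, so 3%.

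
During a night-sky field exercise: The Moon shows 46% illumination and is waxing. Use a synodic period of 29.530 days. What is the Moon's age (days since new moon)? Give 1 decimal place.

7.0 days

From f = (1 − cos θ)/2: cos θ = 1 − 2×0.46 = 0.080; arccos → 85.4°.
The Moon is waxing (0°–180°), so θ = 85.4° directly.
At 360°/29.530 d per day, 85.4° corresponds to 7.01 days.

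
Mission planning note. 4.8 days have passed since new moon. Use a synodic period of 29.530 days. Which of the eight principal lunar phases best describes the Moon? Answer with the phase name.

At 4.8/29.530 of the cycle, θ ≈ 59° — the waxing crescent range.

waxing crescent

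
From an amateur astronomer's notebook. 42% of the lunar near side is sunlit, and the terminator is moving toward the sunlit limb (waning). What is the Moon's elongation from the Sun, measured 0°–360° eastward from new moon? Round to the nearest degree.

Invert f = (1 − cos θ)/2 to get cos θ = 1 − 2(0.42) = 0.160, hence θ₀ = arccos 0.160 = 80.8°.
A waning Moon lies in 180°–360°, so θ = 360° − 80.8° = 279.2°.

279°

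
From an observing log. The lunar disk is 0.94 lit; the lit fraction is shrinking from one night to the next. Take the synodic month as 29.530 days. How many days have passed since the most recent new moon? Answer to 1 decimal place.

From f = (1 − cos θ)/2: cos θ = 1 − 2×0.94 = -0.880; arccos → 151.6°.
Waning ⇒ past full, so θ = 360° − 151.6° = 208.4°.
Age = 29.530 × 208.4°/360° ≈ 17.09 days.

17.1 days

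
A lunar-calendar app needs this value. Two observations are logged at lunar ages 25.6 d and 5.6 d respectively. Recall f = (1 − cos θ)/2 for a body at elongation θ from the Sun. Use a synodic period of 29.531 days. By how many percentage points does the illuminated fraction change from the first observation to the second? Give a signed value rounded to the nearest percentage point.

+15 pp

First observation: θ = 360°·25.6/29.531 = 312.1°, so f = 0.165.
Second observation: θ = 68.3°, f = 0.315.
Δf = 0.315 − 0.165 = +0.150, i.e. +15 pp.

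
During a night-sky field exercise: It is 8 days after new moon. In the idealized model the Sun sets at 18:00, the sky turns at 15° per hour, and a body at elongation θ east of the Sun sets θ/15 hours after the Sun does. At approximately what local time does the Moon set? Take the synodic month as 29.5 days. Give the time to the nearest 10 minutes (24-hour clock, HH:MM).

The Moon has covered 8/29.5 of its cycle, so θ ≈ 360° × 8/29.5 = 97.6°.
The Moon trails the Sun by θ/15 = 97.6/15 ≈ 6.51 hours.
18:00 + 6.508 h ≈ 00:31 → 00:30 to the nearest ten minutes.

00:30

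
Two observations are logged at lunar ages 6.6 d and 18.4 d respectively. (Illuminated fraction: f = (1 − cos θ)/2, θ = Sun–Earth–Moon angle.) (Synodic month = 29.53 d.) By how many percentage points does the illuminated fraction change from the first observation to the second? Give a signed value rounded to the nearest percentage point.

θ₁ = 360° × 6.6/29.53 = 80.5°, f₁ = (1 − cos θ₁)/2 = 0.417.
θ₂ = 360° × 18.4/29.53 = 224.3°, f₂ = (1 − cos θ₂)/2 = 0.858.
Change = f₂ − f₁ = +0.441 → +44 percentage points.

+44 pp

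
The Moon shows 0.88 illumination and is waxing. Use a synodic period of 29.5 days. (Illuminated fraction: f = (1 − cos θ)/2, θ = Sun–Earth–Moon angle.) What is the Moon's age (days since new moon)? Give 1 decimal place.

Invert f = (1 − cos θ)/2 to get cos θ = 1 − 2(0.88) = -0.760, hence θ₀ = arccos -0.760 = 139.5°.
The Moon is waxing (0°–180°), so θ = 139.5° directly.
That fraction of the synodic month is 139.5/360 × 29.5 d ≈ 11.43 d.

11.4 days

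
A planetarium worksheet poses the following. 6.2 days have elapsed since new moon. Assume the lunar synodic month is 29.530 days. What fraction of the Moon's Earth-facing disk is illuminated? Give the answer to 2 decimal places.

Elongation θ = 360° × 6.2/29.530 ≈ 75.6°.
cos 75.6° = 0.249, so f = (1 − 0.249)/2 = 0.376.

0.38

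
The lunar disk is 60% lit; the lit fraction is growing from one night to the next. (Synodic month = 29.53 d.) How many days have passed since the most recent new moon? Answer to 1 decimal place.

8.3 days

cos θ = 1 − 2f = -0.200, giving a principal value of 101.5°.
The Moon is waxing (0°–180°), so θ = 101.5° directly.
That fraction of the synodic month is 101.5/360 × 29.53 d ≈ 8.33 d.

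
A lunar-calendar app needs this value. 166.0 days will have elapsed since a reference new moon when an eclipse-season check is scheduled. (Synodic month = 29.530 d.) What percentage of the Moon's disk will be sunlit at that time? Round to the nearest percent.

166.0 d spans 5 complete synodic months (5 × 29.530 = 147.65 d) plus 18.35 d.
The Moon has covered 18.35/29.530 of its cycle, so θ ≈ 360° × 18.35/29.530 = 223.7°.
Illuminated fraction = (1 − cos 223.7°)/2 = (1 − (-0.723))/2 ≈ 0.861, so 86%.

86%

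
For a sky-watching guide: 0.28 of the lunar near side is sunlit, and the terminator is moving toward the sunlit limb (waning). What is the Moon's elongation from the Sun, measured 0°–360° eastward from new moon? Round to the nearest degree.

296°

From f = (1 − cos θ)/2: cos θ = 1 − 2×0.28 = 0.440; arccos → 63.9°.
Waning ⇒ past full, so θ = 360° − 63.9° = 296.1°.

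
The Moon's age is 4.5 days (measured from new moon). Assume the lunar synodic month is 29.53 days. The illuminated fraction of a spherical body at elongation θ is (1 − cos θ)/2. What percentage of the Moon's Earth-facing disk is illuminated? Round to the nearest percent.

21%

Phase angle: θ = 360°·(4.5 d)/(29.53 d) = 54.9°.
With cos θ = 0.576, the lit fraction is (1 − 0.576)/2 ≈ 0.212, so 21%.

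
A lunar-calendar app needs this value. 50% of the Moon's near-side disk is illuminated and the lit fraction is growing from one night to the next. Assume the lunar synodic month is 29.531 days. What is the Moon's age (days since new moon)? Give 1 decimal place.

cos θ = 1 − 2f = 0.000, giving a principal value of 90.0°.
The Moon is waxing (0°–180°), so θ = 90.0° directly.
At 360°/29.531 d per day, 90.0° corresponds to 7.38 days.

7.4 days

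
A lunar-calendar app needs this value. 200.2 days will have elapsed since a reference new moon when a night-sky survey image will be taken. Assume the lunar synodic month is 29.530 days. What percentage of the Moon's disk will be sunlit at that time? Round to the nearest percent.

Reduce mod P: 200.2 − 6×29.530 = 23.02 d into the current lunation.
The Moon has covered 23.02/29.530 of its cycle, so θ ≈ 360° × 23.02/29.530 = 280.6°.
With cos θ = 0.185, the lit fraction is (1 − 0.185)/2 ≈ 0.408, so 41%.

41%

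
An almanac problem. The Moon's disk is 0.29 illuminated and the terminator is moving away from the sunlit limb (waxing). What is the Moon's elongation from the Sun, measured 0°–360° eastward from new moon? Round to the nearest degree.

From f = (1 − cos θ)/2: cos θ = 1 − 2×0.29 = 0.420; arccos → 65.2°.
Before full moon the principal value applies: θ = 65.2°.

65°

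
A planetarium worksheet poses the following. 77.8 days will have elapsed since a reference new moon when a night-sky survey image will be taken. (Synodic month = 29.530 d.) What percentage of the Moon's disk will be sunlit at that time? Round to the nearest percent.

83%

77.8/29.530 = 2.635 lunations, so 2 complete cycles and 18.74 d into the next.
Elongation θ = 360° × 18.74/29.530 ≈ 228.5°.
Illuminated fraction = (1 − cos 228.5°)/2 = (1 − (-0.663))/2 ≈ 0.832, so 83%.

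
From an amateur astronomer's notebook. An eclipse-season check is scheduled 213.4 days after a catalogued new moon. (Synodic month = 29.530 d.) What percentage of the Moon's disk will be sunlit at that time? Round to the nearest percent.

213.4/29.530 = 7.227 lunations, so 7 complete cycles and 6.69 d into the next.
Phase angle: θ = 360°·(6.69 d)/(29.530 d) = 81.6°.
Illuminated fraction = (1 − cos 81.6°)/2 = (1 − 0.147)/2 ≈ 0.427, so 43%.

43%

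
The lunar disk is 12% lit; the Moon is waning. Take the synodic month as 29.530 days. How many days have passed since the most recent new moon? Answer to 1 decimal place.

cos θ = 1 − 2f = 0.760, giving a principal value of 40.5°.
Waning ⇒ past full, so θ = 360° − 40.5° = 319.5°.
That fraction of the synodic month is 319.5/360 × 29.530 d ≈ 26.20 d.

26.2 days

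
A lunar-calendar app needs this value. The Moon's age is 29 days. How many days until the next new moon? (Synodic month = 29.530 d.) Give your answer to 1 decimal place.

0.5 days

The next new moon completes the synodic month: 29.530 − 29 = 0.530 days.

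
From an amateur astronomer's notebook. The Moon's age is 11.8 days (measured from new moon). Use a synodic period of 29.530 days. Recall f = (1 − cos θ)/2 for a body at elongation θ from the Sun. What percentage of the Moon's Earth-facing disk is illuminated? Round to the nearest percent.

Phase angle: θ = 360°·(11.8 d)/(29.530 d) = 143.9°.
cos 143.9° = (-0.808), so f = (1 − (-0.808))/2 = 0.904, so 90%.

90%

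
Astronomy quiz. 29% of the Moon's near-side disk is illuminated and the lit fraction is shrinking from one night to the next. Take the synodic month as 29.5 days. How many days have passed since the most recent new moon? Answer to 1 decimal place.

Invert f = (1 − cos θ)/2 to get cos θ = 1 − 2(0.29) = 0.420, hence θ₀ = arccos 0.420 = 65.2°.
A waning Moon lies in 180°–360°, so θ = 360° − 65.2° = 294.8°.
At 360°/29.5 d per day, 294.8° corresponds to 24.16 days.

24.2 days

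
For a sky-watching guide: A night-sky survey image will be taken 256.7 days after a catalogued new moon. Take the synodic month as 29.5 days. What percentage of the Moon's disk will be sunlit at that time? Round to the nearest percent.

256.7/29.5 = 8.702 lunations, so 8 complete cycles and 20.70 d into the next.
Elongation θ = 360° × 20.70/29.5 ≈ 252.6°.
cos 252.6° = (-0.299), so f = (1 − (-0.299))/2 = 0.649, so 65%.

65%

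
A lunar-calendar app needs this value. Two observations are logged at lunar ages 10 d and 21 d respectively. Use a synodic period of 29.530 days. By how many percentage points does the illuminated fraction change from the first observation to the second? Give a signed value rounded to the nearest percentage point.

-14 pp

θ₁ = 360° × 10/29.530 = 121.9°, f₁ = (1 − cos θ₁)/2 = 0.764.
θ₂ = 360° × 21/29.530 = 256.0°, f₂ = (1 − cos θ₂)/2 = 0.621.
Change = f₂ − f₁ = -0.143 → -14 percentage points.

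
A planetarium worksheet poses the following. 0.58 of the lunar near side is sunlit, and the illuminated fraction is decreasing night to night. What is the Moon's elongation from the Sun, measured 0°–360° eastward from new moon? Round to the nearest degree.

From f = (1 − cos θ)/2: cos θ = 1 − 2×0.58 = -0.160; arccos → 99.2°.
Since the Moon is past full (waning), take the reflex angle: θ = 360° − 99.2° = 260.8°.

261°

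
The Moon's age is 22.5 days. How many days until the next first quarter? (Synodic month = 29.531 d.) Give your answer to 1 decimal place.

First quarter is 0.25 of the way through the cycle: age 0.25 × 29.531 = 7.383 d.
Already past this cycle's first quarter; the next is at 7.383 + 29.531 = 36.914 d, so 36.914 − 22.5 = 14.414 days.

14.4 days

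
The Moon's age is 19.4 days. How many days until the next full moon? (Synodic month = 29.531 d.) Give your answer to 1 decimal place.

Full moon is 0.5 of the way through the cycle: age 0.5 × 29.531 = 14.765 d.
Already past this cycle's full moon; the next is at 14.765 + 29.531 = 44.296 d, so 44.296 − 19.4 = 24.896 days.

24.9 days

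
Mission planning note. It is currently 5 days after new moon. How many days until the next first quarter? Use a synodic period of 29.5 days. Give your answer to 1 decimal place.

2.4 days

First quarter occurs at elongation 90°, i.e. at age 29.5 × 90/360 = 7.375 d.
So 2.375 days remain (7.375 − 5).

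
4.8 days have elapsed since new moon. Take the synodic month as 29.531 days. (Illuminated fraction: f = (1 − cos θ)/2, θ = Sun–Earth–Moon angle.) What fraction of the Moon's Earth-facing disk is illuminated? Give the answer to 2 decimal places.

The Moon has covered 4.8/29.531 of its cycle, so θ ≈ 360° × 4.8/29.531 = 58.5°.
cos 58.5° = 0.522, so f = (1 − 0.522)/2 = 0.239.

0.24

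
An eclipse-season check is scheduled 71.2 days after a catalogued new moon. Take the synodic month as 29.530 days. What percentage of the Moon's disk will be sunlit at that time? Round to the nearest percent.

Reduce mod P: 71.2 − 2×29.530 = 12.14 d into the current lunation.
Phase angle: θ = 360°·(12.14 d)/(29.530 d) = 148.0°.
With cos θ = (-0.848), the lit fraction is (1 − (-0.848))/2 ≈ 0.924, so 92%.

92%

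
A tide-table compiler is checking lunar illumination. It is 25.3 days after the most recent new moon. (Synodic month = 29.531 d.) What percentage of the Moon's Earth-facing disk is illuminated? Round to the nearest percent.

19%

The Moon has covered 25.3/29.531 of its cycle, so θ ≈ 360° × 25.3/29.531 = 308.4°.
Illuminated fraction = (1 − cos 308.4°)/2 = (1 − 0.621)/2 ≈ 0.189, so 19%.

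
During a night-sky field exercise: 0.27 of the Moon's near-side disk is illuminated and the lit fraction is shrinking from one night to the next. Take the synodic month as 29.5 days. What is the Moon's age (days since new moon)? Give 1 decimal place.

From f = (1 − cos θ)/2: cos θ = 1 − 2×0.27 = 0.460; arccos → 62.6°.
Waning ⇒ past full, so θ = 360° − 62.6° = 297.4°.
Age = 29.5 × 297.4°/360° ≈ 24.37 days.

24.4 days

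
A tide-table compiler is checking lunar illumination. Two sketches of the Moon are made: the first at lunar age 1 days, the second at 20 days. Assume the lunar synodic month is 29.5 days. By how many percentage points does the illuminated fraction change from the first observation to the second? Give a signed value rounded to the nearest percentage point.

θ₁ = 360° × 1/29.5 = 12.2°, f₁ = (1 − cos θ₁)/2 = 0.011.
θ₂ = 360° × 20/29.5 = 244.1°, f₂ = (1 − cos θ₂)/2 = 0.719.
Change = f₂ − f₁ = +0.707 → +71 percentage points.

+71 pp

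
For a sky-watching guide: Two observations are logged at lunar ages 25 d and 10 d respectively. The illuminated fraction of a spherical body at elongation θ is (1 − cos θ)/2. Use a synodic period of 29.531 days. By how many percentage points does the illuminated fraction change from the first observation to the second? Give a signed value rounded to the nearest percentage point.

First observation: θ = 360°·25/29.531 = 304.8°, so f = 0.215.
Second observation: θ = 121.9°, f = 0.764.
Δf = 0.764 − 0.215 = +0.549, i.e. +55 pp.

+55 pp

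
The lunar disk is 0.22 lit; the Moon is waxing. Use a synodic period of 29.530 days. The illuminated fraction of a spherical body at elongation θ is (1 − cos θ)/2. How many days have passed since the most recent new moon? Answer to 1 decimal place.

4.6 days

From f = (1 − cos θ)/2: cos θ = 1 − 2×0.22 = 0.560; arccos → 55.9°.
Waxing ⇒ before full, so θ = 55.9°.
At 360°/29.530 d per day, 55.9° corresponds to 4.59 days.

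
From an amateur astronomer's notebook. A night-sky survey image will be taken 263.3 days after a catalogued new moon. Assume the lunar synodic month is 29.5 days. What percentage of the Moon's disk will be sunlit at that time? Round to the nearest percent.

263.3 d spans 8 complete synodic months (8 × 29.5 = 236.00 d) plus 27.30 d.
The Moon has covered 27.30/29.5 of its cycle, so θ ≈ 360° × 27.30/29.5 = 333.2°.
cos 333.2° = 0.892, so f = (1 − 0.892)/2 = 0.054, so 5%.

5%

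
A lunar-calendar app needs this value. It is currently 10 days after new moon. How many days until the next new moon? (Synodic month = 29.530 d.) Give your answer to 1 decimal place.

19.5 days

One full lunation from the last new moon is 29.530 d; remaining = 29.530 − 10 = 19.530 d.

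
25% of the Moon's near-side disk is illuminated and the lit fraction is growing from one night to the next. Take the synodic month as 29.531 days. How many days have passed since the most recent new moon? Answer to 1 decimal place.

cos θ = 1 − 2f = 0.500, giving a principal value of 60.0°.
Before full moon the principal value applies: θ = 60.0°.
That fraction of the synodic month is 60.0/360 × 29.531 d ≈ 4.92 d.

4.9 days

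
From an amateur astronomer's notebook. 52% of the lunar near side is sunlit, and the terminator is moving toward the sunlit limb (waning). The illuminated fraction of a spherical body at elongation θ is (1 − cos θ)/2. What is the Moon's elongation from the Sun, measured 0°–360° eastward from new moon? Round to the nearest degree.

From f = (1 − cos θ)/2: cos θ = 1 − 2×0.52 = -0.040; arccos → 92.3°.
A waning Moon lies in 180°–360°, so θ = 360° − 92.3° = 267.7°.

268°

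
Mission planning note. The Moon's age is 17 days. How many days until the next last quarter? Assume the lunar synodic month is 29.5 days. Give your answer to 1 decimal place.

5.1 days

Last quarter is 0.75 of the way through the cycle: age 0.75 × 29.5 = 22.125 d.
So 5.125 days remain (22.125 − 17).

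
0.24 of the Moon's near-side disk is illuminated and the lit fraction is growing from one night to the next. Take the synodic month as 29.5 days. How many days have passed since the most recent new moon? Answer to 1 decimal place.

4.8 days

cos θ = 1 − 2f = 0.520, giving a principal value of 58.7°.
Waxing ⇒ before full, so θ = 58.7°.
At 360°/29.5 d per day, 58.7° corresponds to 4.81 days.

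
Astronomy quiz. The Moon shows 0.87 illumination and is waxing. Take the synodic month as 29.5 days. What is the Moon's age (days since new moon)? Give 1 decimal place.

11.3 days

cos θ = 1 − 2f = -0.740, giving a principal value of 137.7°.
Before full moon the principal value applies: θ = 137.7°.
At 360°/29.5 d per day, 137.7° corresponds to 11.29 days.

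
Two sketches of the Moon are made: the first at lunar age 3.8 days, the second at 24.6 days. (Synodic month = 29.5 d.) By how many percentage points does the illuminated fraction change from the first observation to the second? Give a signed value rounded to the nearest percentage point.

First observation: θ = 360°·3.8/29.5 = 46.4°, so f = 0.155.
Second observation: θ = 300.2°, f = 0.248.
Δf = 0.248 − 0.155 = +0.093, i.e. +9 pp.

+9 pp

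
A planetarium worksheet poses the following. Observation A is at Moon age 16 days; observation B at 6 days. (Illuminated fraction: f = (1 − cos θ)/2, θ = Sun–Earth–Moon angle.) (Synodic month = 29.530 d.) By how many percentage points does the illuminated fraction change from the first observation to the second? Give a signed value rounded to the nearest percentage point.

-63 pp

First observation: θ = 360°·16/29.530 = 195.1°, so f = 0.983.
Second observation: θ = 73.1°, f = 0.355.
Δf = 0.355 − 0.983 = -0.628, i.e. -63 pp.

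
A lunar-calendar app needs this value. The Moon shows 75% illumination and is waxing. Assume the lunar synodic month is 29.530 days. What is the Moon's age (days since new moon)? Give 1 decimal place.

9.8 days

cos θ = 1 − 2f = -0.500, giving a principal value of 120.0°.
Before full moon the principal value applies: θ = 120.0°.
Age = 29.530 × 120.0°/360° ≈ 9.84 days.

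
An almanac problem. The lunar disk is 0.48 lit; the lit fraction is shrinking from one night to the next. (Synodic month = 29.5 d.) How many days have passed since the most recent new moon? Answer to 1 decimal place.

cos θ = 1 − 2f = 0.040, giving a principal value of 87.7°.
Waning ⇒ past full, so θ = 360° − 87.7° = 272.3°.
That fraction of the synodic month is 272.3/360 × 29.5 d ≈ 22.31 d.

22.3 days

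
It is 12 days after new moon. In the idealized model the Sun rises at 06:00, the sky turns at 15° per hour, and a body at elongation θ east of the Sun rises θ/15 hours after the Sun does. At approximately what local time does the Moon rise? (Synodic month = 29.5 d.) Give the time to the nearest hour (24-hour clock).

16:00

Elongation θ = 360° × 12/29.5 ≈ 146.4°.
At 15° of sky rotation per hour, 146.4° corresponds to a 9.76 h lag.
06:00 + 9.76 h ≈ 15:46 → 16:00 to the nearest hour.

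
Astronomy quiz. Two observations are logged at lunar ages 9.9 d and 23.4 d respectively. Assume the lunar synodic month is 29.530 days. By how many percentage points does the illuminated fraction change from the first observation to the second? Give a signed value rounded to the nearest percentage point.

-39 percentage points

First observation: θ = 360°·9.9/29.530 = 120.7°, so f = 0.755.
Second observation: θ = 285.3°, f = 0.368.
Δf = 0.368 − 0.755 = -0.387, i.e. -39 pp.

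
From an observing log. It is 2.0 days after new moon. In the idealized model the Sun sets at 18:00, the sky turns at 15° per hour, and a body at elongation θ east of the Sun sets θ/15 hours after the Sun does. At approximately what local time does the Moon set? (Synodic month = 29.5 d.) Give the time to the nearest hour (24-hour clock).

20:00

Phase angle: θ = 360°·(2.0 d)/(29.5 d) = 24.4°.
At 15° of sky rotation per hour, 24.4° corresponds to a 1.63 h lag.
18:00 + 1.63 h ≈ 19:38 → 20:00 to the nearest hour.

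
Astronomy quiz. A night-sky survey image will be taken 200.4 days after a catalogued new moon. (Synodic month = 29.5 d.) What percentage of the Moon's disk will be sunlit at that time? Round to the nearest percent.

37%

200.4 d spans 6 complete synodic months (6 × 29.5 = 177.00 d) plus 23.40 d.
Phase angle: θ = 360°·(23.40 d)/(29.5 d) = 285.6°.
Illuminated fraction = (1 − cos 285.6°)/2 = (1 − 0.268)/2 ≈ 0.366, so 37%.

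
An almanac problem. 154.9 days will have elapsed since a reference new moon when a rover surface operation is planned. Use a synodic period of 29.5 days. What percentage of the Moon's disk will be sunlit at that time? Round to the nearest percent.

Reduce mod P: 154.9 − 5×29.5 = 7.40 d into the current lunation.
Phase angle: θ = 360°·(7.40 d)/(29.5 d) = 90.3°.
With cos θ = (-0.005), the lit fraction is (1 − (-0.005))/2 ≈ 0.503, so 50%.

50%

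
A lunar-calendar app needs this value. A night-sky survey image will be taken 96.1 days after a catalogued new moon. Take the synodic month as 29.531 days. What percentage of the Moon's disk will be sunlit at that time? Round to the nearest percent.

51%

96.1 d spans 3 complete synodic months (3 × 29.531 = 88.59 d) plus 7.51 d.
Phase angle: θ = 360°·(7.51 d)/(29.531 d) = 91.5°.
Illuminated fraction = (1 − cos 91.5°)/2 = (1 − (-0.026))/2 ≈ 0.513, so 51%.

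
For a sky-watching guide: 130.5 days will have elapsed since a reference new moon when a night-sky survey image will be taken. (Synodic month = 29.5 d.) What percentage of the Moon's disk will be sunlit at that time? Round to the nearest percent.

130.5/29.5 = 4.424 lunations, so 4 complete cycles and 12.50 d into the next.
Phase angle: θ = 360°·(12.50 d)/(29.5 d) = 152.5°.
Illuminated fraction = (1 − cos 152.5°)/2 = (1 − (-0.887))/2 ≈ 0.944, so 94%.

94%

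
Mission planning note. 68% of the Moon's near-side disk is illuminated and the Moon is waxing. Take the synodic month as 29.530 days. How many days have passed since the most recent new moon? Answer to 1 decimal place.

9.1 days

cos θ = 1 − 2f = -0.360, giving a principal value of 111.1°.
The Moon is waxing (0°–180°), so θ = 111.1° directly.
That fraction of the synodic month is 111.1/360 × 29.530 d ≈ 9.11 d.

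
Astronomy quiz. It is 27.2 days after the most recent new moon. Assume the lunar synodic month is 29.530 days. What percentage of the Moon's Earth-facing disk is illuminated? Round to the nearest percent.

6%

Phase angle: θ = 360°·(27.2 d)/(29.530 d) = 331.6°.
Illuminated fraction = (1 − cos 331.6°)/2 = (1 − 0.880)/2 ≈ 0.060, so 6%.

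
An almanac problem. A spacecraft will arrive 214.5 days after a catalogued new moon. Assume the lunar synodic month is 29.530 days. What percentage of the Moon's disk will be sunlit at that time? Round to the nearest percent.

214.5 d spans 7 complete synodic months (7 × 29.530 = 206.71 d) plus 7.79 d.
Elongation θ = 360° × 7.79/29.530 ≈ 95.0°.
With cos θ = (-0.087), the lit fraction is (1 − (-0.087))/2 ≈ 0.543, so 54%.

54%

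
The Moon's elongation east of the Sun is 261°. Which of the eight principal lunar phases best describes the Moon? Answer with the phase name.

last quarter

261° lies in the last quarter sector of the 8-phase cycle.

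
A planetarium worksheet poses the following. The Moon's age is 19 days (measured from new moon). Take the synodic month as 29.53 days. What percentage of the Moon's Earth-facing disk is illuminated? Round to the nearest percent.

Phase angle: θ = 360°·(19 d)/(29.53 d) = 231.6°.
With cos θ = (-0.621), the lit fraction is (1 − (-0.621))/2 ≈ 0.810, so 81%.

81%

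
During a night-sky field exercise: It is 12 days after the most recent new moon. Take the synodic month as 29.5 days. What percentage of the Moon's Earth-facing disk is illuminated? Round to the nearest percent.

Elongation θ = 360° × 12/29.5 ≈ 146.4°.
Illuminated fraction = (1 − cos 146.4°)/2 = (1 − (-0.833))/2 ≈ 0.917, so 92%.

92%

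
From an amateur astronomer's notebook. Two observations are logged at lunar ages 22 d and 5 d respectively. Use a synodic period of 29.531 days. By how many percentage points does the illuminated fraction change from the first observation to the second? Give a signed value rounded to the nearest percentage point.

-26 pp

First observation: θ = 360°·22/29.531 = 268.2°, so f = 0.516.
Second observation: θ = 61.0°, f = 0.257.
Δf = 0.257 − 0.516 = -0.259, i.e. -26 pp.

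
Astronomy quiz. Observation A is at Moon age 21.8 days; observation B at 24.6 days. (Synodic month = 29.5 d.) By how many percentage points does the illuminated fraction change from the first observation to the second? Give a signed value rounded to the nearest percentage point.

-29 pp

First observation: θ = 360°·21.8/29.5 = 266.0°, so f = 0.535.
Second observation: θ = 300.2°, f = 0.248.
Δf = 0.248 − 0.535 = -0.286, i.e. -29 pp.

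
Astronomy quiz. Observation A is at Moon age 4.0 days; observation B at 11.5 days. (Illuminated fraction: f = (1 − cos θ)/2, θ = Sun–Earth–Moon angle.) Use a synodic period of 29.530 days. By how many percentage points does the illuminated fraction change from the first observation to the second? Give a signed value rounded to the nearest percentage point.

First observation: θ = 360°·4.0/29.530 = 48.8°, so f = 0.170.
Second observation: θ = 140.2°, f = 0.884.
Δf = 0.884 − 0.170 = +0.714, i.e. +71 pp.

+71 percentage points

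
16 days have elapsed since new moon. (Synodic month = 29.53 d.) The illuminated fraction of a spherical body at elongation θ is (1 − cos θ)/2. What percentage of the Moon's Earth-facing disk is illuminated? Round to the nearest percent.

Phase angle: θ = 360°·(16 d)/(29.53 d) = 195.1°.
Illuminated fraction = (1 − cos 195.1°)/2 = (1 − (-0.966))/2 ≈ 0.983, so 98%.

98%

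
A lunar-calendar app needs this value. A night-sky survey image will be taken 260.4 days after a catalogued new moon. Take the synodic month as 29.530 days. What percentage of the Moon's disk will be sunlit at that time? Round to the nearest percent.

Reduce mod P: 260.4 − 8×29.530 = 24.16 d into the current lunation.
Phase angle: θ = 360°·(24.16 d)/(29.530 d) = 294.5°.
With cos θ = 0.415, the lit fraction is (1 − 0.415)/2 ≈ 0.292, so 29%.

29%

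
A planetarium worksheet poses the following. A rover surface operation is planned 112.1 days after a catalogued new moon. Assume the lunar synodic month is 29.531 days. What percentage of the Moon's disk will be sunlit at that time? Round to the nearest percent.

112.1 d spans 3 complete synodic months (3 × 29.531 = 88.59 d) plus 23.51 d.
The Moon has covered 23.51/29.531 of its cycle, so θ ≈ 360° × 23.51/29.531 = 286.6°.
Illuminated fraction = (1 − cos 286.6°)/2 = (1 − 0.285)/2 ≈ 0.357, so 36%.

36%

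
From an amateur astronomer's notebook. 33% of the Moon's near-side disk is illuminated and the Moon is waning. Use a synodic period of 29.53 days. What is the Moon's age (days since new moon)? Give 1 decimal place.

23.8 days

cos θ = 1 − 2f = 0.340, giving a principal value of 70.1°.
Since the Moon is past full (waning), take the reflex angle: θ = 360° − 70.1° = 289.9°.
Age = 29.53 × 289.9°/360° ≈ 23.78 days.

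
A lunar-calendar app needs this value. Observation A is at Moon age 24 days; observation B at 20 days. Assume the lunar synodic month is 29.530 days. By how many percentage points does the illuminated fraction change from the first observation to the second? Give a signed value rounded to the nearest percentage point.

+41 percentage points

θ₁ = 360° × 24/29.530 = 292.6°, f₁ = (1 − cos θ₁)/2 = 0.308.
θ₂ = 360° × 20/29.530 = 243.8°, f₂ = (1 − cos θ₂)/2 = 0.721.
Change = f₂ − f₁ = +0.413 → +41 percentage points.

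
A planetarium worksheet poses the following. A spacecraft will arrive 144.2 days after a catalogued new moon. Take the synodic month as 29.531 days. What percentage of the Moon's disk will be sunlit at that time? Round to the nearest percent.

13%

144.2/29.531 = 4.883 lunations, so 4 complete cycles and 26.08 d into the next.
The Moon has covered 26.08/29.531 of its cycle, so θ ≈ 360° × 26.08/29.531 = 317.9°.
cos 317.9° = 0.742, so f = (1 − 0.742)/2 = 0.129, so 13%.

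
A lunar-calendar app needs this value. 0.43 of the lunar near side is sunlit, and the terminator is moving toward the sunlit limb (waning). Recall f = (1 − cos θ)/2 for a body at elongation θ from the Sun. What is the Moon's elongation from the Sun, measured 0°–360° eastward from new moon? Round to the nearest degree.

278°

From f = (1 − cos θ)/2: cos θ = 1 − 2×0.43 = 0.140; arccos → 82.0°.
A waning Moon lies in 180°–360°, so θ = 360° − 82.0° = 278.0°.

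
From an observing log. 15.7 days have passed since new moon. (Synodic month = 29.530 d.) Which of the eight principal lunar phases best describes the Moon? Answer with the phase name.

At 15.7/29.530 of the cycle, θ ≈ 191° — the full moon range.

full moon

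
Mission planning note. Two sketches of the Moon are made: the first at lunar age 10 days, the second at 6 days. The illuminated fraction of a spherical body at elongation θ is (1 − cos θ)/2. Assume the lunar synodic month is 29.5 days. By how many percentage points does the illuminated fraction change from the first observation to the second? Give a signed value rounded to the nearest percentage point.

-41 percentage points

First observation: θ = 360°·10/29.5 = 122.0°, so f = 0.765.
Second observation: θ = 73.2°, f = 0.356.
Δf = 0.356 − 0.765 = -0.410, i.e. -41 pp.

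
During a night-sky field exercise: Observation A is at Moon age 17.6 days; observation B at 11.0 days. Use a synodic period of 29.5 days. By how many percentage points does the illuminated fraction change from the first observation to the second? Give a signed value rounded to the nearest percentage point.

θ₁ = 360° × 17.6/29.5 = 214.8°, f₁ = (1 − cos θ₁)/2 = 0.911.
θ₂ = 360° × 11.0/29.5 = 134.2°, f₂ = (1 − cos θ₂)/2 = 0.849.
Change = f₂ − f₁ = -0.062 → -6 percentage points.

-6 percentage points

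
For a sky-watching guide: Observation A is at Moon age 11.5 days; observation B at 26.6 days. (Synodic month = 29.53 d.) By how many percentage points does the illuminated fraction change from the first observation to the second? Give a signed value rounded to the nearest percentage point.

First observation: θ = 360°·11.5/29.53 = 140.2°, so f = 0.884.
Second observation: θ = 324.3°, f = 0.094.
Δf = 0.094 − 0.884 = -0.790, i.e. -79 pp.

-79 percentage points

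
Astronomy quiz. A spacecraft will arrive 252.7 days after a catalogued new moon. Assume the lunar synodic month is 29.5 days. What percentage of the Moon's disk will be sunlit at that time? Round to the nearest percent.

96%

Reduce mod P: 252.7 − 8×29.5 = 16.70 d into the current lunation.
Elongation θ = 360° × 16.70/29.5 ≈ 203.8°.
With cos θ = (-0.915), the lit fraction is (1 − (-0.915))/2 ≈ 0.957, so 96%.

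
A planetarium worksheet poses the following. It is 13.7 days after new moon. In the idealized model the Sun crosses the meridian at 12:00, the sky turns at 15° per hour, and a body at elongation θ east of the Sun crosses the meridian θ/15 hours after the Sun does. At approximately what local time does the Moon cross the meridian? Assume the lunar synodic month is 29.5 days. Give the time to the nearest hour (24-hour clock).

23:00

The Moon has covered 13.7/29.5 of its cycle, so θ ≈ 360° × 13.7/29.5 = 167.2°.
At 15° of sky rotation per hour, 167.2° corresponds to a 11.15 h lag.
12:00 + 11.15 h ≈ 23:09 → 23:00 to the nearest hour.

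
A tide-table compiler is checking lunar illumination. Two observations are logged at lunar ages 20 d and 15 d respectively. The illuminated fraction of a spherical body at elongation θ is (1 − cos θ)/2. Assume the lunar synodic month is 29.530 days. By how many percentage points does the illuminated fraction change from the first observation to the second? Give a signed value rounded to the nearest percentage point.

θ₁ = 360° × 20/29.530 = 243.8°, f₁ = (1 − cos θ₁)/2 = 0.721.
θ₂ = 360° × 15/29.530 = 182.9°, f₂ = (1 − cos θ₂)/2 = 0.999.
Change = f₂ − f₁ = +0.279 → +28 percentage points.

+28 pp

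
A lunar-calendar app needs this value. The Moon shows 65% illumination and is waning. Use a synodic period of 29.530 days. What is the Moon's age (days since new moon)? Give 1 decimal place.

20.7 days

Invert f = (1 − cos θ)/2 to get cos θ = 1 − 2(0.65) = -0.300, hence θ₀ = arccos -0.300 = 107.5°.
Since the Moon is past full (waning), take the reflex angle: θ = 360° − 107.5° = 252.5°.
At 360°/29.530 d per day, 252.5° corresponds to 20.72 days.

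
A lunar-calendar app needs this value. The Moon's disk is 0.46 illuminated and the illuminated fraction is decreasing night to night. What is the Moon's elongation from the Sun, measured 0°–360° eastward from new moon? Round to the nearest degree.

275°

From f = (1 − cos θ)/2: cos θ = 1 − 2×0.46 = 0.080; arccos → 85.4°.
A waning Moon lies in 180°–360°, so θ = 360° − 85.4° = 274.6°.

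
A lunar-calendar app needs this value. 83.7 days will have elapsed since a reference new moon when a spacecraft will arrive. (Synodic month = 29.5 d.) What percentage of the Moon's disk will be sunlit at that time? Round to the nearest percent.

24%

83.7 d spans 2 complete synodic months (2 × 29.5 = 59.00 d) plus 24.70 d.
Elongation θ = 360° × 24.70/29.5 ≈ 301.4°.
cos 301.4° = 0.521, so f = (1 − 0.521)/2 = 0.239, so 24%.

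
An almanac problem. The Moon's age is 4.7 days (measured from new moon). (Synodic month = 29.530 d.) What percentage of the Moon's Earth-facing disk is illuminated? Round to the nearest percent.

The Moon has covered 4.7/29.530 of its cycle, so θ ≈ 360° × 4.7/29.530 = 57.3°.
Illuminated fraction = (1 − cos 57.3°)/2 = (1 − 0.540)/2 ≈ 0.230, so 23%.

23%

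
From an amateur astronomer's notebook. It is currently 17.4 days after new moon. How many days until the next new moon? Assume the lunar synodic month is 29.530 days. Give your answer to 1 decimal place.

12.1 days

The next new moon completes the synodic month: 29.530 − 17.4 = 12.130 days.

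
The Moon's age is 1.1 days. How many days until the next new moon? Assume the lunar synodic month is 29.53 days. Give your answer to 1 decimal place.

The next new moon completes the synodic month: 29.53 − 1.1 = 28.430 days.

28.4 days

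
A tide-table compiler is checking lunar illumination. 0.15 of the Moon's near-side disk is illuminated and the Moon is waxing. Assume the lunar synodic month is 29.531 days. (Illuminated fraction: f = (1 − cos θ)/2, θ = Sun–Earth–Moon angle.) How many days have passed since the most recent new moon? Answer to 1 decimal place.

3.7 days

Invert f = (1 − cos θ)/2 to get cos θ = 1 − 2(0.15) = 0.700, hence θ₀ = arccos 0.700 = 45.6°.
Waxing ⇒ before full, so θ = 45.6°.
Age = 29.531 × 45.6°/360° ≈ 3.74 days.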